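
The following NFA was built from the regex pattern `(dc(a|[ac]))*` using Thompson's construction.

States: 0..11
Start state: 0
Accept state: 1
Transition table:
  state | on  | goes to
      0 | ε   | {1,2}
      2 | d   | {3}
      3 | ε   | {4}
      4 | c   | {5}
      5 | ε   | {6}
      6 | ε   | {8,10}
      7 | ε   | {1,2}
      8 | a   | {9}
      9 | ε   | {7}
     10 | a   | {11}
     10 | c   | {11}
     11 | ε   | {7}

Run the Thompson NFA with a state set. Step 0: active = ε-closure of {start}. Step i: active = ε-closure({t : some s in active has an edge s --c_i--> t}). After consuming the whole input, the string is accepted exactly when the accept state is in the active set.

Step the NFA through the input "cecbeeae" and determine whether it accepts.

S₀ = ε-closure({0}) = {0,1,2}
'c' @ 1: {}  — no active states
rest 'ecbeeae' ignored (set empty)
final: {}; accept 1 not in set

Answer: REJECT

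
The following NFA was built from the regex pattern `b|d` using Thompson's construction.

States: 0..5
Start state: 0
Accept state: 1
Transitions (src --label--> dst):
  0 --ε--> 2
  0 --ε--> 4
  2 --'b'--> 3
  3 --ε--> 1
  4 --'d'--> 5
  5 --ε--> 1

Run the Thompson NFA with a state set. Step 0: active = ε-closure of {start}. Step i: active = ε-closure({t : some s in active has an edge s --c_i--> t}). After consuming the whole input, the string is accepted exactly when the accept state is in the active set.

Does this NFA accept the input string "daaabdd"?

Answer: REJECT

Trace:
S₀ = ε-closure({0}) = {0,2,4}
'd' @ 1: {1,5}  [accepting]
'a' @ 2: {}  — no active states
rest 'aabdd' ignored (set empty)
final: {}; accept 1 not in set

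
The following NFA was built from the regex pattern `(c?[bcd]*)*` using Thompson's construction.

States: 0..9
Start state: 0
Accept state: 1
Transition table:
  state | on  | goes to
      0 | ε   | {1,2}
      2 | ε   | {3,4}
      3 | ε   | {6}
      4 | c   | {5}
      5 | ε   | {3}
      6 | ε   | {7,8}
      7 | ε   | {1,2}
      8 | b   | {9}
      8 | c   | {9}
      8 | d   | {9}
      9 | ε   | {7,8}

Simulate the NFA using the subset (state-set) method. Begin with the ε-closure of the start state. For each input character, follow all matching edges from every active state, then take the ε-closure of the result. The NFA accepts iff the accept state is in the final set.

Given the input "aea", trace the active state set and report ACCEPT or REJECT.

S₀ = ε-closure({0}) = {0,1,2,3,4,6,7,8}
'a' @ 1: {}  — no active states
rest 'ea' ignored (set empty)
final: {}; accept 1 not in set

Answer: REJECT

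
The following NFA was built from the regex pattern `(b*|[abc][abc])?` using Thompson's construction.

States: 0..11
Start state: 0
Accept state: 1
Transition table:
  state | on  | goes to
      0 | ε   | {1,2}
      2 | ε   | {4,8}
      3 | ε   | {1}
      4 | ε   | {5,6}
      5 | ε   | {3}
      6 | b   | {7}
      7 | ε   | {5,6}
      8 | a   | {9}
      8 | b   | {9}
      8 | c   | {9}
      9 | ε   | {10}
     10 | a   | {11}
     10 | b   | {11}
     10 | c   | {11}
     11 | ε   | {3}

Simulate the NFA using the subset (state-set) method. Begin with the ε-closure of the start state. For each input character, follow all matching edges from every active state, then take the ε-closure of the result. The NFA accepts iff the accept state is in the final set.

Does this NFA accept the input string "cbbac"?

Answer: REJECT

Steps:
start: ε-closure({0}) = {0,1,2,3,4,5,6,8}
'c' @ 1: {9,10}
'b' @ 2: {1,3,11}  (accept∈set)
'b' @ 3: {}  — no active states
rest 'ac' ignored (set empty)
after full input: {}  (accept=1 not in)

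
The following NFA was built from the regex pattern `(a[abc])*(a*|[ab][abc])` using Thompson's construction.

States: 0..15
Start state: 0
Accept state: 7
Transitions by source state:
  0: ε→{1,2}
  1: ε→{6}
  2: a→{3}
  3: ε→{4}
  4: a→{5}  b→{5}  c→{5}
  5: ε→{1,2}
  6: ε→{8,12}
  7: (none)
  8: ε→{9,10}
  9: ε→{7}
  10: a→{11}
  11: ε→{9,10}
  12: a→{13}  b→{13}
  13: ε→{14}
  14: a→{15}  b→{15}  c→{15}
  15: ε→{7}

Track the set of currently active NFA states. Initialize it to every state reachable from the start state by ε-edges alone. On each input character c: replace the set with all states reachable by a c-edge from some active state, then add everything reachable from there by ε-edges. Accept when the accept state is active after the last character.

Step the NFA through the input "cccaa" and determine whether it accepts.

S₀ = ε-closure({0}) = {0,1,2,6,7,8,9,10,12}
'c' @ 1: {}  — dead — no transitions
rest 'ccaa' ignored (set empty)
after full input: {}  (accept=7 not in)

Answer: REJECT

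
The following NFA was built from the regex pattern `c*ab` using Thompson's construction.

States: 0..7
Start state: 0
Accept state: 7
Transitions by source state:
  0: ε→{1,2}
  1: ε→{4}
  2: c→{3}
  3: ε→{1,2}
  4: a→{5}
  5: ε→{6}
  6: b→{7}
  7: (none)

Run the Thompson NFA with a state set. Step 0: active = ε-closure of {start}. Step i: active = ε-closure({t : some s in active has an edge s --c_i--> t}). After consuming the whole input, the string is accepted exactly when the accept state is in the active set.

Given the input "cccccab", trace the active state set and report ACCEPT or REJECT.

initial (ε-close {0}): {0,1,2,4}
'c' @ 1: {1,2,3,4}
'c' @ 2: {1,2,3,4}
'c' @ 3: {1,2,3,4}
'c' @ 4: {1,2,3,4}
'c' @ 5: {1,2,3,4}
'a' @ 6: {5,6}
'b' @ 7: {7}  [accepting]
final: {7}; accept 7 in set

Answer: ACCEPT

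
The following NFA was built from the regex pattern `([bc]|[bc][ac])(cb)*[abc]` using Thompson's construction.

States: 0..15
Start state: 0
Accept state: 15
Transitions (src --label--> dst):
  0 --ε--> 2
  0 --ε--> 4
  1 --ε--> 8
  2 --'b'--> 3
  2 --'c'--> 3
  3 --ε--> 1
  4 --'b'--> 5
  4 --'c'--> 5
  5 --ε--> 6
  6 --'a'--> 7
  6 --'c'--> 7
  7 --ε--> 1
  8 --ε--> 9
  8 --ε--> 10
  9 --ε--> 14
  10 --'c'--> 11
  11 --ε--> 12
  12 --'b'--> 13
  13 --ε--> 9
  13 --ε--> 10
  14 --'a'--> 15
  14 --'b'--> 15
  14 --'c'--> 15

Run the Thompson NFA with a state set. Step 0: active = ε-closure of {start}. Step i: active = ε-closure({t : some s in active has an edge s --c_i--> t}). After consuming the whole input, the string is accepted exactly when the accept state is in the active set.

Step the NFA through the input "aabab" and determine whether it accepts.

initial (ε-close {0}): {0,2,4}
'a' @ 1: {}  — no active states
rest 'abab' ignored (set empty)
end set {} — state 15 not in

Answer: REJECT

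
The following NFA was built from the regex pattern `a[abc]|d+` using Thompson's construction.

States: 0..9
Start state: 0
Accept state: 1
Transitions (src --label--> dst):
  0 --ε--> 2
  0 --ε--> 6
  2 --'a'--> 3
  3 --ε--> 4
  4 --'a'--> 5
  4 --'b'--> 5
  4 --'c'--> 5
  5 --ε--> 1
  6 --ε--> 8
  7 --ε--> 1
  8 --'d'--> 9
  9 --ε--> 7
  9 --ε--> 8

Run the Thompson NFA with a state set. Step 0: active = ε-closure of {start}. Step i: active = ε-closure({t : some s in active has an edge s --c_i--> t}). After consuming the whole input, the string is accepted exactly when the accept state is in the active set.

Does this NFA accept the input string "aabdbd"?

start: ε-closure({0}) = {0,2,6,8}
'a' @ 1: {3,4}
'a' @ 2: {1,5}  [accepting]
'b' @ 3: {}  — dead — no transitions
rest 'dbd' ignored (set empty)
after full input: {}  (accept=1 not in)

Answer: REJECT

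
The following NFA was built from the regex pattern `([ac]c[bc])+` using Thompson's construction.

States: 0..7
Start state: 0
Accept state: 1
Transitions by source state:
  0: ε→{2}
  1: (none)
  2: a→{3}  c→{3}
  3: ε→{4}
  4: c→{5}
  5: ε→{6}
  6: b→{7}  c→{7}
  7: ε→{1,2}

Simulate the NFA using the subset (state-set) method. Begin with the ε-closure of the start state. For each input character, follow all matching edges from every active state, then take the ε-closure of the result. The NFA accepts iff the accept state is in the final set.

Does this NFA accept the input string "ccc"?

Answer: ACCEPT

Derivation:
S₀ = ε-closure({0}) = {0,2}
'c' @ 1: {3,4}
'c' @ 2: {5,6}
'c' @ 3: {1,2,7}  [accepting]
after full input: {1,2,7}  (accept=1 in)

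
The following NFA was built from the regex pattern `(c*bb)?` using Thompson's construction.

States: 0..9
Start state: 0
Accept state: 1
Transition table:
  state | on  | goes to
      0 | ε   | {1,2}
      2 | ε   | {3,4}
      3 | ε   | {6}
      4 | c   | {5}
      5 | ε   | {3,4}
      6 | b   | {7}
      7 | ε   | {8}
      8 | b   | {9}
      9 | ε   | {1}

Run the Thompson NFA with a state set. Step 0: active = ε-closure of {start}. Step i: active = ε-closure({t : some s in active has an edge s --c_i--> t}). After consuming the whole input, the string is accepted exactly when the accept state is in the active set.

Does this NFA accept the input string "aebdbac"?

Answer: REJECT

Derivation:
start: ε-closure({0}) = {0,1,2,3,4,6}
'a' @ 1: {}  — state set empty
rest 'ebdbac' ignored (set empty)
end set {} — state 1 not in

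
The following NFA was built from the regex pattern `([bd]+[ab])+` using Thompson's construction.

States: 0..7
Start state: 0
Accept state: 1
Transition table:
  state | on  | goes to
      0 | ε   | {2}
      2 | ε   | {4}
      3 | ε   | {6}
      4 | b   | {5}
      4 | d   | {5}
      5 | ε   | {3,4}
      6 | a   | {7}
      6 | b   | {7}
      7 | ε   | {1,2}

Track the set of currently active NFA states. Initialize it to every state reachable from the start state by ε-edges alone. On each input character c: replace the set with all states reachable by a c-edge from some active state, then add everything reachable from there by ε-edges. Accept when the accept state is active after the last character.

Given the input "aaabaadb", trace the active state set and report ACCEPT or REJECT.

initial (ε-close {0}): {0,2,4}
'a' @ 1: {}  — state set empty
rest 'aabaadb' ignored (set empty)
after full input: {}  (accept=1 not in)

Answer: REJECT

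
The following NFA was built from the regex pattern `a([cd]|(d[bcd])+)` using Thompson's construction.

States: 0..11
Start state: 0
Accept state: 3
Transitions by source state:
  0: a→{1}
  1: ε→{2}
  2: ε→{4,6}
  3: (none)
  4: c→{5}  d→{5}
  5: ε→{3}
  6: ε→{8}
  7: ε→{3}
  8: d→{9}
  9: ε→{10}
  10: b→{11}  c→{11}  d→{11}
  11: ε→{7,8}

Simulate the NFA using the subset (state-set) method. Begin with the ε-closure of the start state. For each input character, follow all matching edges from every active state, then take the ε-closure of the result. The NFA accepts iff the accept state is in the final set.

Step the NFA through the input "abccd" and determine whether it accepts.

S₀ = ε-closure({0}) = {0}
'a' @ 1: {1,2,4,6,8}
'b' @ 2: {}  — dead — no transitions
rest 'ccd' ignored (set empty)
final: {}; accept 3 not in set

Answer: REJECT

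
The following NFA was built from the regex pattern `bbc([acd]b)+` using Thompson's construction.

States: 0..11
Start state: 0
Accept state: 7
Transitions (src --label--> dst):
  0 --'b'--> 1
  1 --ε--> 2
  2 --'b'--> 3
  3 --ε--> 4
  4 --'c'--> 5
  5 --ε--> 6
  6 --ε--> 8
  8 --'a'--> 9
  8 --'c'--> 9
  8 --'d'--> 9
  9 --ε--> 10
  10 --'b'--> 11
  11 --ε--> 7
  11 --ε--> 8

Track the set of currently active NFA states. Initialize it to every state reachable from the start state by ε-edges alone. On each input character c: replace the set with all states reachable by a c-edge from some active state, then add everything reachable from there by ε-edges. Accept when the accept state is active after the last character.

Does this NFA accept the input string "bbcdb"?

Answer: ACCEPT

Steps:
start: ε-closure({0}) = {0}
'b' @ 1: {1,2}
'b' @ 2: {3,4}
'c' @ 3: {5,6,8}
'd' @ 4: {9,10}
'b' @ 5: {7,8,11}  [accepting]
final: {7,8,11}; accept 7 in set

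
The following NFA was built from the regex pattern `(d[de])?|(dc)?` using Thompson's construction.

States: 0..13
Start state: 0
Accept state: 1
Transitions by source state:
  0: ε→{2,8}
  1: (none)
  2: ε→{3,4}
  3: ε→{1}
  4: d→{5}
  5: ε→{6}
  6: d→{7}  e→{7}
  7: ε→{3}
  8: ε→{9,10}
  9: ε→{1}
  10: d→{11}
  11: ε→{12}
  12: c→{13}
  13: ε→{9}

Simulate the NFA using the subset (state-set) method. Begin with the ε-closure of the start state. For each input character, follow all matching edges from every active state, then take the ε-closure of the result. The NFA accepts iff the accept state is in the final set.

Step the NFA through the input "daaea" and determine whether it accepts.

Answer: REJECT

Trace:
start: ε-closure({0}) = {0,1,2,3,4,8,9,10}
'd' @ 1: {5,6,11,12}
'a' @ 2: {}  — state set empty
rest 'aea' ignored (set empty)
after full input: {}  (accept=1 not in)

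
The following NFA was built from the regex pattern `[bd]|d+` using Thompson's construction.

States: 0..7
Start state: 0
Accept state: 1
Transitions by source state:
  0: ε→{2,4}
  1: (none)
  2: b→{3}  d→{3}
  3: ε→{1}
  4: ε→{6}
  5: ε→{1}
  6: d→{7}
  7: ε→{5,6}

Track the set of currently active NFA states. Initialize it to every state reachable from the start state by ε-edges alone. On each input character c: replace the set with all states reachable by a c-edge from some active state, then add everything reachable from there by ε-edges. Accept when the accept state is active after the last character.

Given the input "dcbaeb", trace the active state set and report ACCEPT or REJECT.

start: ε-closure({0}) = {0,2,4,6}
'd' @ 1: {1,3,5,6,7}  ✓accept
'c' @ 2: {}  — dead — no transitions
rest 'baeb' ignored (set empty)
after full input: {}  (accept=1 not in)

Answer: REJECT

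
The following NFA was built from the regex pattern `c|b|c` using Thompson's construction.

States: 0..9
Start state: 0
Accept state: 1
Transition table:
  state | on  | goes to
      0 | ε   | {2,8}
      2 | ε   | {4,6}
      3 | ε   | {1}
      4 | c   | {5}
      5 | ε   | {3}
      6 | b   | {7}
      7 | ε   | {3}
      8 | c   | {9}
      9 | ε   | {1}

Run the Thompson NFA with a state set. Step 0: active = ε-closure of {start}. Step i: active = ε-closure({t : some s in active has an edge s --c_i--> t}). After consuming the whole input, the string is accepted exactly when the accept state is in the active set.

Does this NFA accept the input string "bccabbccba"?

start: ε-closure({0}) = {0,2,4,6,8}
'b' @ 1: {1,3,7}  (accept∈set)
'c' @ 2: {}  — state set empty
rest 'cabbccba' ignored (set empty)
end set {} — state 1 not in

Answer: REJECT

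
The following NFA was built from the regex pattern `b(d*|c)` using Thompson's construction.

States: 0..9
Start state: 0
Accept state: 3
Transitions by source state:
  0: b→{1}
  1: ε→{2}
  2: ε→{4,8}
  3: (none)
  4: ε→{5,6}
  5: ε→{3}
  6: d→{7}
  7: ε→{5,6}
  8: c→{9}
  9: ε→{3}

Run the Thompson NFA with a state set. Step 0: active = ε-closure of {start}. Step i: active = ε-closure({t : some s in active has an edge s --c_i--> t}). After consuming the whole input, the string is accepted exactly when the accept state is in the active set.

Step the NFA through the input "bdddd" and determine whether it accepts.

start: ε-closure({0}) = {0}
'b' @ 1: {1,2,3,4,5,6,8}  (accept∈set)
'd' @ 2: {3,5,6,7}  (accept∈set)
'd' @ 3: {3,5,6,7}  (accept∈set)
'd' @ 4: {3,5,6,7}  (accept∈set)
'd' @ 5: {3,5,6,7}  (accept∈set)
end set {3,5,6,7} — state 3 in

Answer: ACCEPT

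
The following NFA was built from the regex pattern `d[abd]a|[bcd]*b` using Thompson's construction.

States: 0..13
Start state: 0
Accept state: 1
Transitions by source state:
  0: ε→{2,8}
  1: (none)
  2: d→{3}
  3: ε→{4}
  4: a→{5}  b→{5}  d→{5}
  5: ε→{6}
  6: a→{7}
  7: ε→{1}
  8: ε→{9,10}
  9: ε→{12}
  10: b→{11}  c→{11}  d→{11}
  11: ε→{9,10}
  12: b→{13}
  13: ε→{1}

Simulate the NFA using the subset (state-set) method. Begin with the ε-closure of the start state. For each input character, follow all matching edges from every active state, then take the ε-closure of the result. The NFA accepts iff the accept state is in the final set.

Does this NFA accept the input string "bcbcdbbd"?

Answer: REJECT

Derivation:
S₀ = ε-closure({0}) = {0,2,8,9,10,12}
'b' @ 1: {1,9,10,11,12,13}  (accept∈set)
'c' @ 2: {9,10,11,12}
'b' @ 3: {1,9,10,11,12,13}  (accept∈set)
'c' @ 4: {9,10,11,12}
'd' @ 5: {9,10,11,12}
'b' @ 6: {1,9,10,11,12,13}  (accept∈set)
'b' @ 7: {1,9,10,11,12,13}  (accept∈set)
'd' @ 8: {9,10,11,12}
end set {9,10,11,12} — state 1 not in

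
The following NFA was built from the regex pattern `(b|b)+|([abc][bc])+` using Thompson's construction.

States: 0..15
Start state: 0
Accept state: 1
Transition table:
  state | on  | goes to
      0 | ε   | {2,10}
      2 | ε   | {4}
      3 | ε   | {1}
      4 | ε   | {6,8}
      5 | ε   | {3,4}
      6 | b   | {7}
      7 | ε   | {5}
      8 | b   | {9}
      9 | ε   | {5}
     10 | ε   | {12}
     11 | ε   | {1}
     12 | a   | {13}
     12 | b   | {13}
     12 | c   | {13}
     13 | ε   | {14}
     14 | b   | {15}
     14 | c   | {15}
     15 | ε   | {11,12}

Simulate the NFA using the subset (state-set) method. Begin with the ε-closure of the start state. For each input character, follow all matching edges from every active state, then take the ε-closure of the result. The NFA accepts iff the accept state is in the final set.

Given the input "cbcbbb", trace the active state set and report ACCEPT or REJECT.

Answer: ACCEPT

Derivation:
initial (ε-close {0}): {0,2,4,6,8,10,12}
'c' @ 1: {13,14}
'b' @ 2: {1,11,12,15}  [accepting]
'c' @ 3: {13,14}
'b' @ 4: {1,11,12,15}  [accepting]
'b' @ 5: {13,14}
'b' @ 6: {1,11,12,15}  [accepting]
end set {1,11,12,15} — state 1 in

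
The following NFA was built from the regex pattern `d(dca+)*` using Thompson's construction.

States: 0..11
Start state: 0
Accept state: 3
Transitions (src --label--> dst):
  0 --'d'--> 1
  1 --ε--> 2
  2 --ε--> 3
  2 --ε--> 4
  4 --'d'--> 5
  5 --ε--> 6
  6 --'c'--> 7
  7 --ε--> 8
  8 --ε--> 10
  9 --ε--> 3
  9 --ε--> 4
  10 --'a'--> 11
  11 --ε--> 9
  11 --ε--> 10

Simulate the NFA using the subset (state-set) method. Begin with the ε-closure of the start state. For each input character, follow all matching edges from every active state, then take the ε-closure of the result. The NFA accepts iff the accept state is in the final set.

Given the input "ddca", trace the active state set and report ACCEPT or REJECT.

S₀ = ε-closure({0}) = {0}
'd' @ 1: {1,2,3,4}  [accepting]
'd' @ 2: {5,6}
'c' @ 3: {7,8,10}
'a' @ 4: {3,4,9,10,11}  [accepting]
after full input: {3,4,9,10,11}  (accept=3 in)

Answer: ACCEPT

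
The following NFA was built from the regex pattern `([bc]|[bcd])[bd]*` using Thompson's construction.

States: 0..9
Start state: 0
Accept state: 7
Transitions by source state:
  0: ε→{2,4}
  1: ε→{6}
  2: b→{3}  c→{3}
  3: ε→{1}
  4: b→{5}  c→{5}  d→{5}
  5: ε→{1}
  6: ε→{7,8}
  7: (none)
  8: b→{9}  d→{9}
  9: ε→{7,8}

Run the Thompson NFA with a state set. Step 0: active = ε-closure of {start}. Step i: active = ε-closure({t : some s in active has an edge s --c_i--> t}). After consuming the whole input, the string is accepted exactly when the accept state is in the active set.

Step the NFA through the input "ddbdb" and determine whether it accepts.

Answer: ACCEPT

Steps:
S₀ = ε-closure({0}) = {0,2,4}
'd' @ 1: {1,5,6,7,8}  (accept∈set)
'd' @ 2: {7,8,9}  (accept∈set)
'b' @ 3: {7,8,9}  (accept∈set)
'd' @ 4: {7,8,9}  (accept∈set)
'b' @ 5: {7,8,9}  (accept∈set)
after full input: {7,8,9}  (accept=7 in)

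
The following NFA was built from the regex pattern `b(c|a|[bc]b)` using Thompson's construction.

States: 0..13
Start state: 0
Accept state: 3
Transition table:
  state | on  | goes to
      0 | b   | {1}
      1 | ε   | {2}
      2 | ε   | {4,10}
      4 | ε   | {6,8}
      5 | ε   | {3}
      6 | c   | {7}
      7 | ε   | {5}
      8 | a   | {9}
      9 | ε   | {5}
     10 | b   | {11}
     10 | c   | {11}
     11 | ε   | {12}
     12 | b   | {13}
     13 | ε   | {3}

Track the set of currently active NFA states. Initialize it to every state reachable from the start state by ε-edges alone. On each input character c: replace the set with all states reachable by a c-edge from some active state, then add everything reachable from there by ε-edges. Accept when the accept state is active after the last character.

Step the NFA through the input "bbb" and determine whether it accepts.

Answer: ACCEPT

Trace:
start: ε-closure({0}) = {0}
'b' @ 1: {1,2,4,6,8,10}
'b' @ 2: {11,12}
'b' @ 3: {3,13}  ✓accept
end set {3,13} — state 3 in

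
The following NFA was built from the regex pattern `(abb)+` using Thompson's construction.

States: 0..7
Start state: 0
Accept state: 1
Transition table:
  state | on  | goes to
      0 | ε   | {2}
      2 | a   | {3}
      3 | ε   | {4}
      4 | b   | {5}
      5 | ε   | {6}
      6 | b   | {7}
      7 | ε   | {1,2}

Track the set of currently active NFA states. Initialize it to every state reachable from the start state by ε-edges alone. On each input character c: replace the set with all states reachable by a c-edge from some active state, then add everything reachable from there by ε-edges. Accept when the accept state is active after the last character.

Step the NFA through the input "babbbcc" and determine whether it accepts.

start: ε-closure({0}) = {0,2}
'b' @ 1: {}  — dead — no transitions
rest 'abbbcc' ignored (set empty)
final: {}; accept 1 not in set

Answer: REJECT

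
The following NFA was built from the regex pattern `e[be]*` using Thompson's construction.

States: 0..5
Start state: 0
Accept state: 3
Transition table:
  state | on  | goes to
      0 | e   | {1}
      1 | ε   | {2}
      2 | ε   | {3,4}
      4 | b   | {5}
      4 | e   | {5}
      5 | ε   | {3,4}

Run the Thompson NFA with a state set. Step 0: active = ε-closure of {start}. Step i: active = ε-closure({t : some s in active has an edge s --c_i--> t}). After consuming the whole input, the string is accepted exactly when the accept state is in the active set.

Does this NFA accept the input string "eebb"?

initial (ε-close {0}): {0}
'e' @ 1: {1,2,3,4}  (accept∈set)
'e' @ 2: {3,4,5}  (accept∈set)
'b' @ 3: {3,4,5}  (accept∈set)
'b' @ 4: {3,4,5}  (accept∈set)
final: {3,4,5}; accept 3 in set

Answer: ACCEPT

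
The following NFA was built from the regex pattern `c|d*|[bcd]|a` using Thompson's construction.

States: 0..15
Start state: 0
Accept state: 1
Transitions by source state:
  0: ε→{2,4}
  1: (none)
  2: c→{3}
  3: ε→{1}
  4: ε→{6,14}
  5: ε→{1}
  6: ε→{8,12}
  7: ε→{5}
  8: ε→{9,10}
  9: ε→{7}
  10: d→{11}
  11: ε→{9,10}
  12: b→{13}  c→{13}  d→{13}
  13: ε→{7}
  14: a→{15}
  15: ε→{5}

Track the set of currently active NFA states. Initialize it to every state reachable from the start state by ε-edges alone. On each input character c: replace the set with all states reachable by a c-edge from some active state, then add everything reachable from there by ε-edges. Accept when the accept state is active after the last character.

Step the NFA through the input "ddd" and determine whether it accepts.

S₀ = ε-closure({0}) = {0,1,2,4,5,6,7,8,9,10,12,14}
'd' @ 1: {1,5,7,9,10,11,13}  (accept∈set)
'd' @ 2: {1,5,7,9,10,11}  (accept∈set)
'd' @ 3: {1,5,7,9,10,11}  (accept∈set)
final: {1,5,7,9,10,11}; accept 1 in set

Answer: ACCEPT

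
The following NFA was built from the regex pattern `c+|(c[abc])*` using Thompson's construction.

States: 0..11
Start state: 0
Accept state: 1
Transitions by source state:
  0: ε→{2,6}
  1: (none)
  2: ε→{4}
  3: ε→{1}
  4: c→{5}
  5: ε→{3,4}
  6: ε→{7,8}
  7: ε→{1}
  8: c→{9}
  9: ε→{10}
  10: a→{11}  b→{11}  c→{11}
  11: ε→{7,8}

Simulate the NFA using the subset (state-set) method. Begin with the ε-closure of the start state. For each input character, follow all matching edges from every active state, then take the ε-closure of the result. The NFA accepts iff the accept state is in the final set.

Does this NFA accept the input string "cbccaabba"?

S₀ = ε-closure({0}) = {0,1,2,4,6,7,8}
'c' @ 1: {1,3,4,5,9,10}  [accepting]
'b' @ 2: {1,7,8,11}  [accepting]
'c' @ 3: {9,10}
'c' @ 4: {1,7,8,11}  [accepting]
'a' @ 5: {}  — no active states
rest 'abba' ignored (set empty)
final: {}; accept 1 not in set

Answer: REJECT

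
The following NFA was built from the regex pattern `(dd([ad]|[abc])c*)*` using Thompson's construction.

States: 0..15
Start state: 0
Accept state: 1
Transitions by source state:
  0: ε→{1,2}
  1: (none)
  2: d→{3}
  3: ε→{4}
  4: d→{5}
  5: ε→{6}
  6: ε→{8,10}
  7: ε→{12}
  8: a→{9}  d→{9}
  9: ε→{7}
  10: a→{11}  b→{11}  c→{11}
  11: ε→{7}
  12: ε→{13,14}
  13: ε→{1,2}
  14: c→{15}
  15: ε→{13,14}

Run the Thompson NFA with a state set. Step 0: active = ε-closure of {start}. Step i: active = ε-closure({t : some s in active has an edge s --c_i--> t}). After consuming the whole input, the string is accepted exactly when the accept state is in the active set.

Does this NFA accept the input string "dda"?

start: ε-closure({0}) = {0,1,2}
'd' @ 1: {3,4}
'd' @ 2: {5,6,8,10}
'a' @ 3: {1,2,7,9,11,12,13,14}  (accept∈set)
final: {1,2,7,9,11,12,13,14}; accept 1 in set

Answer: ACCEPT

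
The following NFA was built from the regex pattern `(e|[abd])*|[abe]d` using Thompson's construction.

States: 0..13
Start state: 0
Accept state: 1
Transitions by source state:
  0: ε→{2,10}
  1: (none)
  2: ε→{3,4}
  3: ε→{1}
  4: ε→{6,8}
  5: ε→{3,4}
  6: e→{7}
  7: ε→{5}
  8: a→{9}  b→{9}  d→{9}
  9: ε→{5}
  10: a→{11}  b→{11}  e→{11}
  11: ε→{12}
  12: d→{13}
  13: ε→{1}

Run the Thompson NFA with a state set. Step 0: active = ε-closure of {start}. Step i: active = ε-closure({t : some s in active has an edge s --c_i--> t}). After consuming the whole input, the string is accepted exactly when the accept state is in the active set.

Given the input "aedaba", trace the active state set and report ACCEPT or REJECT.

Answer: ACCEPT

Steps:
start: ε-closure({0}) = {0,1,2,3,4,6,8,10}
'a' @ 1: {1,3,4,5,6,8,9,11,12}  ✓accept
'e' @ 2: {1,3,4,5,6,7,8}  ✓accept
'd' @ 3: {1,3,4,5,6,8,9}  ✓accept
'a' @ 4: {1,3,4,5,6,8,9}  ✓accept
'b' @ 5: {1,3,4,5,6,8,9}  ✓accept
'a' @ 6: {1,3,4,5,6,8,9}  ✓accept
final: {1,3,4,5,6,8,9}; accept 1 in set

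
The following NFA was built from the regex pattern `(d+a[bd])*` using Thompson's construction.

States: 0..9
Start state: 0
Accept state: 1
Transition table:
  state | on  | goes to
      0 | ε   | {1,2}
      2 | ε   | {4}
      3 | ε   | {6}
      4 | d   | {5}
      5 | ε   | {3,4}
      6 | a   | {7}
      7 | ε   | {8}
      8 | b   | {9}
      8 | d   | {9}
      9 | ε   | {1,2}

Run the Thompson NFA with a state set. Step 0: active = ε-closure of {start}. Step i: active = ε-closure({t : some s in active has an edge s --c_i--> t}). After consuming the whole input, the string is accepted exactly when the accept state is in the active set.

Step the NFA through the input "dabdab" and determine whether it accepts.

start: ε-closure({0}) = {0,1,2,4}
'd' @ 1: {3,4,5,6}
'a' @ 2: {7,8}
'b' @ 3: {1,2,4,9}  (accept∈set)
'd' @ 4: {3,4,5,6}
'a' @ 5: {7,8}
'b' @ 6: {1,2,4,9}  (accept∈set)
end set {1,2,4,9} — state 1 in

Answer: ACCEPT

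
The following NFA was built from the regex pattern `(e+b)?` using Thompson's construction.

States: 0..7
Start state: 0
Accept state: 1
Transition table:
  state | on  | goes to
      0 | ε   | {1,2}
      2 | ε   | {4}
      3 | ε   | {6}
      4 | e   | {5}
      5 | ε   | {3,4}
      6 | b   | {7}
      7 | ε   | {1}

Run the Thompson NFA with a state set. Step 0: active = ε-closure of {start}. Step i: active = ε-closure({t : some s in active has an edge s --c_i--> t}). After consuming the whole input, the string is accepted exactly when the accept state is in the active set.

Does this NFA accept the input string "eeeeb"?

Answer: ACCEPT

Steps:
start: ε-closure({0}) = {0,1,2,4}
'e' @ 1: {3,4,5,6}
'e' @ 2: {3,4,5,6}
'e' @ 3: {3,4,5,6}
'e' @ 4: {3,4,5,6}
'b' @ 5: {1,7}  [accepting]
end set {1,7} — state 1 in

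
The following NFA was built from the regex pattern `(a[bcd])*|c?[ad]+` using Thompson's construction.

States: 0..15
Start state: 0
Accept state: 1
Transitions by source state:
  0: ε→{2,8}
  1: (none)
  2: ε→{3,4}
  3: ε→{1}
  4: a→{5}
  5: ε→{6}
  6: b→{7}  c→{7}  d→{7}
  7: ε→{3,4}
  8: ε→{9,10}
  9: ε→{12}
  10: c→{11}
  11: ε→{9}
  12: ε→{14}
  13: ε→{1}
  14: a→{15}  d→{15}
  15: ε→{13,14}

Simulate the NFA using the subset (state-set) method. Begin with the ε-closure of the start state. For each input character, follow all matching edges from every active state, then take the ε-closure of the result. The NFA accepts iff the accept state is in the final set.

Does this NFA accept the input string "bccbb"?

Answer: REJECT

Derivation:
initial (ε-close {0}): {0,1,2,3,4,8,9,10,12,14}
'b' @ 1: {}  — no active states
rest 'ccbb' ignored (set empty)
end set {} — state 1 not in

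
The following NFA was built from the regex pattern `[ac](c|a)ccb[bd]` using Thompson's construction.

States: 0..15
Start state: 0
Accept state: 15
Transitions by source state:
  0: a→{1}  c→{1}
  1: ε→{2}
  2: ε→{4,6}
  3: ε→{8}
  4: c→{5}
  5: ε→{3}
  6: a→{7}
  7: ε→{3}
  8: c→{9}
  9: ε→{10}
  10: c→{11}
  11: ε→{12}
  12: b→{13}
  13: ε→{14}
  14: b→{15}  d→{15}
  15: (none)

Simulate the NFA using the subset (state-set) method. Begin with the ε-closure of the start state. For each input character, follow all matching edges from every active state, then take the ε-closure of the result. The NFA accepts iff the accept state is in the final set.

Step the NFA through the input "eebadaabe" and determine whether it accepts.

Answer: REJECT

Trace:
S₀ = ε-closure({0}) = {0}
'e' @ 1: {}  — no active states
rest 'ebadaabe' ignored (set empty)
after full input: {}  (accept=15 not in)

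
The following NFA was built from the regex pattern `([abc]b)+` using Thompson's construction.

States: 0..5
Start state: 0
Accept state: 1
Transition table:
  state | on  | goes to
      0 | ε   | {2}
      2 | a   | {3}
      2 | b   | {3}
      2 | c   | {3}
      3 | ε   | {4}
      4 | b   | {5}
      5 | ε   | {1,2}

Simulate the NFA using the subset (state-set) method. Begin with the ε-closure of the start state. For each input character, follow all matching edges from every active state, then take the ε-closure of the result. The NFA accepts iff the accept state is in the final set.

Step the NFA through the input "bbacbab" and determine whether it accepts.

S₀ = ε-closure({0}) = {0,2}
'b' @ 1: {3,4}
'b' @ 2: {1,2,5}  [accepting]
'a' @ 3: {3,4}
'c' @ 4: {}  — no active states
rest 'bab' ignored (set empty)
final: {}; accept 1 not in set

Answer: REJECT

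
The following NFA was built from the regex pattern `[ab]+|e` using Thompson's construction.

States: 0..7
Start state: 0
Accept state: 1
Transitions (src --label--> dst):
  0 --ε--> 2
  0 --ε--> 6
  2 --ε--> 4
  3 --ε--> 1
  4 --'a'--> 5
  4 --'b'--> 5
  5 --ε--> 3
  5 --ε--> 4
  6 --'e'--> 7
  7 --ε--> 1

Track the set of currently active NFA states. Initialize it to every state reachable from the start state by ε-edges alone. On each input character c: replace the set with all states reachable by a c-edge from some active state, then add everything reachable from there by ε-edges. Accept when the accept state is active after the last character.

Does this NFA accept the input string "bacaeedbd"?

Answer: REJECT

Derivation:
initial (ε-close {0}): {0,2,4,6}
'b' @ 1: {1,3,4,5}  [accepting]
'a' @ 2: {1,3,4,5}  [accepting]
'c' @ 3: {}  — dead — no transitions
rest 'aeedbd' ignored (set empty)
end set {} — state 1 not in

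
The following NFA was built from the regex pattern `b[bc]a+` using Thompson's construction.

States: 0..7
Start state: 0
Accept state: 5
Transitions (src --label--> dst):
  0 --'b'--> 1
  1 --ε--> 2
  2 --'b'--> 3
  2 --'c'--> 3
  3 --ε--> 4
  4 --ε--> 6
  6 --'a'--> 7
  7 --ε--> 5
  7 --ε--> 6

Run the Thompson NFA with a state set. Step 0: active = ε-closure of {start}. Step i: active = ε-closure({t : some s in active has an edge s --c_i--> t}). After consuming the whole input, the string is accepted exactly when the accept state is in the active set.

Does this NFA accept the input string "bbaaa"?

Answer: ACCEPT

Steps:
start: ε-closure({0}) = {0}
'b' @ 1: {1,2}
'b' @ 2: {3,4,6}
'a' @ 3: {5,6,7}  ✓accept
'a' @ 4: {5,6,7}  ✓accept
'a' @ 5: {5,6,7}  ✓accept
after full input: {5,6,7}  (accept=5 in)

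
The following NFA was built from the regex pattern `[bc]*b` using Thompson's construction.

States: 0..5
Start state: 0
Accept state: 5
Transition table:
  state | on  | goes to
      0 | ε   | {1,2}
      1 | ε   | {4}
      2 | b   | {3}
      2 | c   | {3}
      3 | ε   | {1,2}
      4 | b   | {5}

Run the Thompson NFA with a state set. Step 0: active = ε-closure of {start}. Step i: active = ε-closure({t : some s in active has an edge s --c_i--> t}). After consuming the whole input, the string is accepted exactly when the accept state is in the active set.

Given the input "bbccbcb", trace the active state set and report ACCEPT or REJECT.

Answer: ACCEPT

Steps:
S₀ = ε-closure({0}) = {0,1,2,4}
'b' @ 1: {1,2,3,4,5}  [accepting]
'b' @ 2: {1,2,3,4,5}  [accepting]
'c' @ 3: {1,2,3,4}
'c' @ 4: {1,2,3,4}
'b' @ 5: {1,2,3,4,5}  [accepting]
'c' @ 6: {1,2,3,4}
'b' @ 7: {1,2,3,4,5}  [accepting]
final: {1,2,3,4,5}; accept 5 in set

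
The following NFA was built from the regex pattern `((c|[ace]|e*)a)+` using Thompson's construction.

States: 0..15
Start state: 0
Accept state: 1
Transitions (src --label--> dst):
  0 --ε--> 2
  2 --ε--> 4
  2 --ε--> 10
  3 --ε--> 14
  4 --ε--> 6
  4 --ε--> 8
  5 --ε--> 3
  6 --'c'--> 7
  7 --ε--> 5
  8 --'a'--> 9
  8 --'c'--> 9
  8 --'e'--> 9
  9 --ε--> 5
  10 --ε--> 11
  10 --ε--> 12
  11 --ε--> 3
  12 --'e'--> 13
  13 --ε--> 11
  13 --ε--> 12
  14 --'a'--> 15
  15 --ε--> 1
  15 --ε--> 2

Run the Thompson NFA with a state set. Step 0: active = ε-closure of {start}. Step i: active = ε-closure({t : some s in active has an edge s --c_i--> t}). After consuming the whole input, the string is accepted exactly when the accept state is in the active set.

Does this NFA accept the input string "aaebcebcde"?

Answer: REJECT

Steps:
initial (ε-close {0}): {0,2,3,4,6,8,10,11,12,14}
'a' @ 1: {1,2,3,4,5,6,8,9,10,11,12,14,15}  [accepting]
'a' @ 2: {1,2,3,4,5,6,8,9,10,11,12,14,15}  [accepting]
'e' @ 3: {3,5,9,11,12,13,14}
'b' @ 4: {}  — state set empty
rest 'cebcde' ignored (set empty)
final: {}; accept 1 not in set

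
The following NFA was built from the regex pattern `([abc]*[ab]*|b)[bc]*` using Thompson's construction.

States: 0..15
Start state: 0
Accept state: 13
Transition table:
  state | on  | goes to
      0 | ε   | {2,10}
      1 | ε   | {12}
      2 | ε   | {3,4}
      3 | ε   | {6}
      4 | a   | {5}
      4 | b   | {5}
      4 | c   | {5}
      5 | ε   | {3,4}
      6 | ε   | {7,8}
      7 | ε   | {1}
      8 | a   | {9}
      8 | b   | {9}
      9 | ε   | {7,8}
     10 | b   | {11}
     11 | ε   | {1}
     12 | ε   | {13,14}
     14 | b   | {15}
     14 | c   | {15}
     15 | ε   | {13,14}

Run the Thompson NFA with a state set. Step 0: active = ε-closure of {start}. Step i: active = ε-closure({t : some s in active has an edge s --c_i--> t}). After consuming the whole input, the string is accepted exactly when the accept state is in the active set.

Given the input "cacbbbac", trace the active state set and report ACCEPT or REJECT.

S₀ = ε-closure({0}) = {0,1,2,3,4,6,7,8,10,12,13,14}
'c' @ 1: {1,3,4,5,6,7,8,12,13,14,15}  [accepting]
'a' @ 2: {1,3,4,5,6,7,8,9,12,13,14}  [accepting]
'c' @ 3: {1,3,4,5,6,7,8,12,13,14,15}  [accepting]
'b' @ 4: {1,3,4,5,6,7,8,9,12,13,14,15}  [accepting]
'b' @ 5: {1,3,4,5,6,7,8,9,12,13,14,15}  [accepting]
'b' @ 6: {1,3,4,5,6,7,8,9,12,13,14,15}  [accepting]
'a' @ 7: {1,3,4,5,6,7,8,9,12,13,14}  [accepting]
'c' @ 8: {1,3,4,5,6,7,8,12,13,14,15}  [accepting]
after full input: {1,3,4,5,6,7,8,12,13,14,15}  (accept=13 in)

Answer: ACCEPT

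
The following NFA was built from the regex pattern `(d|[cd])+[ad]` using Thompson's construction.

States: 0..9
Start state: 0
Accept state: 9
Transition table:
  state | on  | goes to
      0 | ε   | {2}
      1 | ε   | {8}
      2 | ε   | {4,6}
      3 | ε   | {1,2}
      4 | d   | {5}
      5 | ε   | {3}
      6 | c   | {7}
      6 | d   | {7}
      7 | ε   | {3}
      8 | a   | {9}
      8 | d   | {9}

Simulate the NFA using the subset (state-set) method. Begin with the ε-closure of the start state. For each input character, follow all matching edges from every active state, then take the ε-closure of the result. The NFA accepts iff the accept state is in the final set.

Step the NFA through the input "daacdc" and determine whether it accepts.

start: ε-closure({0}) = {0,2,4,6}
'd' @ 1: {1,2,3,4,5,6,7,8}
'a' @ 2: {9}  [accepting]
'a' @ 3: {}  — dead — no transitions
rest 'cdc' ignored (set empty)
after full input: {}  (accept=9 not in)

Answer: REJECT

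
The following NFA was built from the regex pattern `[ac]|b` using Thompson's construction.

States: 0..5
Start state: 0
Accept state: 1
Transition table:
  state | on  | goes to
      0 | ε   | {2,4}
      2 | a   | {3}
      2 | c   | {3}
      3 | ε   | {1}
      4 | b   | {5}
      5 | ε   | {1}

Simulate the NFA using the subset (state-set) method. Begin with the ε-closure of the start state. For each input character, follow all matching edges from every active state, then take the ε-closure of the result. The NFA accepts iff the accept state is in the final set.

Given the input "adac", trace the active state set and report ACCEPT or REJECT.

Answer: REJECT

Steps:
initial (ε-close {0}): {0,2,4}
'a' @ 1: {1,3}  (accept∈set)
'd' @ 2: {}  — state set empty
rest 'ac' ignored (set empty)
final: {}; accept 1 not in set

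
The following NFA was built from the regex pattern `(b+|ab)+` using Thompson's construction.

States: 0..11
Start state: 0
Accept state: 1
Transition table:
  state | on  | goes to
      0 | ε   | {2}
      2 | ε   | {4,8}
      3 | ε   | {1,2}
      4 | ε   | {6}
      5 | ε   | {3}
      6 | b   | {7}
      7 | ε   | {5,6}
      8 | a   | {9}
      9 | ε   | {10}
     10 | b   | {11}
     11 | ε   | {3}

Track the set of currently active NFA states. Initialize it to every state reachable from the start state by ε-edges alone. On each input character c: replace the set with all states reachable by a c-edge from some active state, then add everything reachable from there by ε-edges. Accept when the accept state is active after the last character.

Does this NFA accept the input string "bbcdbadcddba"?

Answer: REJECT

Trace:
S₀ = ε-closure({0}) = {0,2,4,6,8}
'b' @ 1: {1,2,3,4,5,6,7,8}  [accepting]
'b' @ 2: {1,2,3,4,5,6,7,8}  [accepting]
'c' @ 3: {}  — no active states
rest 'dbadcddba' ignored (set empty)
end set {} — state 1 not in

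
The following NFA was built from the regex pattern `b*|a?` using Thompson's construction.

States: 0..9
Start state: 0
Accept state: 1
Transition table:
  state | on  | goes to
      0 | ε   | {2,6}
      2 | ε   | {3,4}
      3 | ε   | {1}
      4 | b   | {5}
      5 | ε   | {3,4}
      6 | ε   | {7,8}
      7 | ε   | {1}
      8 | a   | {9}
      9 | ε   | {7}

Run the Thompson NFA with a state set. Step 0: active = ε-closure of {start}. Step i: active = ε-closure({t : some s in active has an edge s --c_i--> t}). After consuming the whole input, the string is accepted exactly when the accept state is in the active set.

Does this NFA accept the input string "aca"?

initial (ε-close {0}): {0,1,2,3,4,6,7,8}
'a' @ 1: {1,7,9}  (accept∈set)
'c' @ 2: {}  — state set empty
rest 'a' ignored (set empty)
after full input: {}  (accept=1 not in)

Answer: REJECT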